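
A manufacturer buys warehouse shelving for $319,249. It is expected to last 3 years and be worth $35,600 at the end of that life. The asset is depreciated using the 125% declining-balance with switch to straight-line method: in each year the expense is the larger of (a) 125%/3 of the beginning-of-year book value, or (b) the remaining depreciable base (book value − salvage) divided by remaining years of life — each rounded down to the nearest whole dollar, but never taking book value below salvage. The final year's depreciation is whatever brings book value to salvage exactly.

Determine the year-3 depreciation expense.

Depreciable base = $319,249 − $35,600 = $283,649.
Year 1: DB = ⌊$319,249 × 125%/3⌋ = $133,020; SL = ⌊$283,649/3⌋ = $94,549 → take DB $133,020. Book value $186,229.
Year 2: DB = ⌊$186,229 × 125%/3⌋ = $77,595; SL = ⌊$150,629/2⌋ = $75,314 → take DB $77,595. Book value $108,634.
Year 3 (final): $108,634 − $35,600 = $73,034. Book value $35,600.

$73,034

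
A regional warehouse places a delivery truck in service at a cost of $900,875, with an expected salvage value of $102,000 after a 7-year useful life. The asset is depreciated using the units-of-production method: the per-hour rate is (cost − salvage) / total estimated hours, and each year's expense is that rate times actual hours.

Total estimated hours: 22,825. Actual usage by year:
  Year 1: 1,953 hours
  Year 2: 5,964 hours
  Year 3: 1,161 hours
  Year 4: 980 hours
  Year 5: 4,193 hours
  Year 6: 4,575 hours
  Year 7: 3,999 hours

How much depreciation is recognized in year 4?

$34,300

Depreciable base = $900,875 − $102,000 = $798,875.
Rate = $798,875 / 22,825 hours = $35 per hour.
Year 1: 1,953 × $35 = $68,355. Book value $832,520.
Year 2: 5,964 × $35 = $208,740. Book value $623,780.
Year 3: 1,161 × $35 = $40,635. Book value $583,145.
Year 4: 980 × $35 = $34,300. Book value $548,845.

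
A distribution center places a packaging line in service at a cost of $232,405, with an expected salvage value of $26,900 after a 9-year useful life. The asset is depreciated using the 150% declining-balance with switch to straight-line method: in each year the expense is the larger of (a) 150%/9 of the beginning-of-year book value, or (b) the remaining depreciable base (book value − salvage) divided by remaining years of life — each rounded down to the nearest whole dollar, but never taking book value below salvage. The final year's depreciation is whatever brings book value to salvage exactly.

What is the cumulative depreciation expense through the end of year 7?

Depreciable base = $232,405 − $26,900 = $205,505.
Year 1: DB = ⌊$232,405 × 150%/9⌋ = $38,734; SL = ⌊$205,505/9⌋ = $22,833 → take DB $38,734. Book value $193,671.
Year 2: DB = ⌊$193,671 × 150%/9⌋ = $32,278; SL = ⌊$166,771/8⌋ = $20,846 → take DB $32,278. Book value $161,393.
Year 3: DB = ⌊$161,393 × 150%/9⌋ = $26,898; SL = ⌊$134,493/7⌋ = $19,213 → take DB $26,898. Book value $134,495.
Year 4: DB = ⌊$134,495 × 150%/9⌋ = $22,415; SL = ⌊$107,595/6⌋ = $17,932 → take DB $22,415. Book value $112,080.
Year 5: DB = ⌊$112,080 × 150%/9⌋ = $18,680; SL = ⌊$85,180/5⌋ = $17,036 → take DB $18,680. Book value $93,400.
Year 6: DB = ⌊$93,400 × 150%/9⌋ = $15,566; SL = ⌊$66,500/4⌋ = $16,625 → take SL $16,625. Book value $76,775.
Year 7: DB = ⌊$76,775 × 150%/9⌋ = $12,795; SL = ⌊$49,875/3⌋ = $16,625 → take SL $16,625. Book value $60,150.
Accumulated through year 7 = $232,405 − $60,150 = $172,255.

$172,255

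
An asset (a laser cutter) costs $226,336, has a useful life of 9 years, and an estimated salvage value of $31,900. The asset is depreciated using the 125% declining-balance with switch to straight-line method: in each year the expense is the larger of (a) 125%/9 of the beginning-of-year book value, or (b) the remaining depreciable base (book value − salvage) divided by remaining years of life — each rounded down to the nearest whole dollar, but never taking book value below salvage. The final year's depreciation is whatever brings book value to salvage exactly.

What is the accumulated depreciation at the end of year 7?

$157,416

Depreciable base = $226,336 − $31,900 = $194,436.
Year 1: DB = ⌊$226,336 × 125%/9⌋ = $31,435; SL = ⌊$194,436/9⌋ = $21,604 → take DB $31,435. Book value $194,901.
Year 2: DB = ⌊$194,901 × 125%/9⌋ = $27,069; SL = ⌊$163,001/8⌋ = $20,375 → take DB $27,069. Book value $167,832.
Year 3: DB = ⌊$167,832 × 125%/9⌋ = $23,310; SL = ⌊$135,932/7⌋ = $19,418 → take DB $23,310. Book value $144,522.
Year 4: DB = ⌊$144,522 × 125%/9⌋ = $20,072; SL = ⌊$112,622/6⌋ = $18,770 → take DB $20,072. Book value $124,450.
Year 5: DB = ⌊$124,450 × 125%/9⌋ = $17,284; SL = ⌊$92,550/5⌋ = $18,510 → take SL $18,510. Book value $105,940.
Year 6: DB = ⌊$105,940 × 125%/9⌋ = $14,713; SL = ⌊$74,040/4⌋ = $18,510 → take SL $18,510. Book value $87,430.
Year 7: DB = ⌊$87,430 × 125%/9⌋ = $12,143; SL = ⌊$55,530/3⌋ = $18,510 → take SL $18,510. Book value $68,920.
Accumulated through year 7 = $226,336 − $68,920 = $157,416.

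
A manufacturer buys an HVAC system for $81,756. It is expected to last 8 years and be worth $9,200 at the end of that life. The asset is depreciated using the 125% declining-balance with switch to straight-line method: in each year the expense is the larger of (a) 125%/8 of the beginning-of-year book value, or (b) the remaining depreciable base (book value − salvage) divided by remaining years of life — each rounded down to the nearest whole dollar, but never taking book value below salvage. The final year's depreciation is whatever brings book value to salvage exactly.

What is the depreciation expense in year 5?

Depreciable base = $81,756 − $9,200 = $72,556.
Year 1: DB = ⌊$81,756 × 125%/8⌋ = $12,774; SL = ⌊$72,556/8⌋ = $9,069 → take DB $12,774. Book value $68,982.
Year 2: DB = ⌊$68,982 × 125%/8⌋ = $10,778; SL = ⌊$59,782/7⌋ = $8,540 → take DB $10,778. Book value $58,204.
Year 3: DB = ⌊$58,204 × 125%/8⌋ = $9,094; SL = ⌊$49,004/6⌋ = $8,167 → take DB $9,094. Book value $49,110.
Year 4: DB = ⌊$49,110 × 125%/8⌋ = $7,673; SL = ⌊$39,910/5⌋ = $7,982 → take SL $7,982. Book value $41,128.
Year 5: DB = ⌊$41,128 × 125%/8⌋ = $6,426; SL = ⌊$31,928/4⌋ = $7,982 → take SL $7,982. Book value $33,146.

$7,982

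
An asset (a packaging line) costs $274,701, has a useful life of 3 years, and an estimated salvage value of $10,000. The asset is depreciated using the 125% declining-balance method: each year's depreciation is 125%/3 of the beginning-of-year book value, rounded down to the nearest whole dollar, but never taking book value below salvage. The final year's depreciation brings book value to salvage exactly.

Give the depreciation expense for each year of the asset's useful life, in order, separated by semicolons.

$114,458; $66,767; $83,476

Depreciable base = $274,701 − $10,000 = $264,701.
Year 1: ⌊$274,701 × 125%/3⌋ = $114,458. Book value $160,243.
Year 2: ⌊$160,243 × 125%/3⌋ = $66,767. Book value $93,476.
Year 3 (final): $93,476 − $10,000 = $83,476. Book value $10,000.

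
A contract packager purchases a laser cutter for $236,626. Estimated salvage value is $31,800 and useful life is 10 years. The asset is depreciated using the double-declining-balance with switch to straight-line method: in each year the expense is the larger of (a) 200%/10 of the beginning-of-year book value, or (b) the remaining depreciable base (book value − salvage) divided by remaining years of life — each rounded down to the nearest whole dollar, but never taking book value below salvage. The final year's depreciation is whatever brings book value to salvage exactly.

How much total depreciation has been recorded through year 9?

Depreciable base = $236,626 − $31,800 = $204,826.
Year 1: DB = ⌊$236,626 × 200%/10⌋ = $47,325; SL = ⌊$204,826/10⌋ = $20,482 → take DB $47,325. Book value $189,301.
Year 2: DB = ⌊$189,301 × 200%/10⌋ = $37,860; SL = ⌊$157,501/9⌋ = $17,500 → take DB $37,860. Book value $151,441.
Year 3: DB = ⌊$151,441 × 200%/10⌋ = $30,288; SL = ⌊$119,641/8⌋ = $14,955 → take DB $30,288. Book value $121,153.
Year 4: DB = ⌊$121,153 × 200%/10⌋ = $24,230; SL = ⌊$89,353/7⌋ = $12,764 → take DB $24,230. Book value $96,923.
Year 5: DB = ⌊$96,923 × 200%/10⌋ = $19,384; SL = ⌊$65,123/6⌋ = $10,853 → take DB $19,384. Book value $77,539.
Year 6: DB = ⌊$77,539 × 200%/10⌋ = $15,507; SL = ⌊$45,739/5⌋ = $9,147 → take DB $15,507. Book value $62,032.
Year 7: DB = ⌊$62,032 × 200%/10⌋ = $12,406; SL = ⌊$30,232/4⌋ = $7,558 → take DB $12,406. Book value $49,626.
Year 8: DB = ⌊$49,626 × 200%/10⌋ = $9,925; SL = ⌊$17,826/3⌋ = $5,942 → take DB $9,925. Book value $39,701.
Year 9: DB = ⌊$39,701 × 200%/10⌋ = $7,940; SL = ⌊$7,901/2⌋ = $3,950 → take DB $7,940, capped at $7,901. Book value $31,800.
Accumulated through year 9 = $236,626 − $31,800 = $204,826.

$204,826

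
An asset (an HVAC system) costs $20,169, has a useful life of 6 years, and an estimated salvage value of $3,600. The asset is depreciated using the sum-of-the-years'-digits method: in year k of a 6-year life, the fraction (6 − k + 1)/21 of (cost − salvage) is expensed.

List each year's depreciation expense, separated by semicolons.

$4,734; $3,945; $3,156; $2,367; $1,578; $789

Depreciable base = $20,169 − $3,600 = $16,569.
Sum of the years' digits = 6+5+4+3+2+1 = 21.
Year 1: $16,569 × 6/21 = $4,734. Book value $15,435.
Year 2: $16,569 × 5/21 = $3,945. Book value $11,490.
Year 3: $16,569 × 4/21 = $3,156. Book value $8,334.
Year 4: $16,569 × 3/21 = $2,367. Book value $5,967.
Year 5: $16,569 × 2/21 = $1,578. Book value $4,389.
Year 6: $16,569 × 1/21 = $789. Book value $3,600.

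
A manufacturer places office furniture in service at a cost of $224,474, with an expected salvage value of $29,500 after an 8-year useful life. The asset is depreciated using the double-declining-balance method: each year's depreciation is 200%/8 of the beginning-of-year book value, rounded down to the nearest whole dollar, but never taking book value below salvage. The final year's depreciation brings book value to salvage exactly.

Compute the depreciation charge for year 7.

Depreciable base = $224,474 − $29,500 = $194,974.
Year 1: ⌊$224,474 × 200%/8⌋ = $56,118. Book value $168,356.
Year 2: ⌊$168,356 × 200%/8⌋ = $42,089. Book value $126,267.
Year 3: ⌊$126,267 × 200%/8⌋ = $31,566. Book value $94,701.
Year 4: ⌊$94,701 × 200%/8⌋ = $23,675. Book value $71,026.
Year 5: ⌊$71,026 × 200%/8⌋ = $17,756. Book value $53,270.
Year 6: ⌊$53,270 × 200%/8⌋ = $13,317. Book value $39,953.
Year 7: ⌊$39,953 × 200%/8⌋ = $9,988. Book value $29,965.

$9,988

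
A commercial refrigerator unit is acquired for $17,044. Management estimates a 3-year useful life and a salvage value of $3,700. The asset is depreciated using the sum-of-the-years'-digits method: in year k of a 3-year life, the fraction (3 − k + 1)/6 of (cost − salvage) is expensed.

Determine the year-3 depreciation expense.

$2,224

Depreciable base = $17,044 − $3,700 = $13,344.
Sum of the years' digits = 3+2+1 = 6.
Year 1: $13,344 × 3/6 = $6,672. Book value $10,372.
Year 2: $13,344 × 2/6 = $4,448. Book value $5,924.
Year 3: $13,344 × 1/6 = $2,224. Book value $3,700.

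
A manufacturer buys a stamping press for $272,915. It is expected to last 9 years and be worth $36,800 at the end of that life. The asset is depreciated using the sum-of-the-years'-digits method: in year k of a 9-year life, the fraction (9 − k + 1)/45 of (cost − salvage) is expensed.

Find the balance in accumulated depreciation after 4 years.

$157,410

Depreciable base = $272,915 − $36,800 = $236,115.
Sum of the years' digits = 9+8+7+6+5+4+3+2+1 = 45.
Year 1: $236,115 × 9/45 = $47,223. Book value $225,692.
Year 2: $236,115 × 8/45 = $41,976. Book value $183,716.
Year 3: $236,115 × 7/45 = $36,729. Book value $146,987.
Year 4: $236,115 × 6/45 = $31,482. Book value $115,505.
Accumulated through year 4 = $272,915 − $115,505 = $157,410.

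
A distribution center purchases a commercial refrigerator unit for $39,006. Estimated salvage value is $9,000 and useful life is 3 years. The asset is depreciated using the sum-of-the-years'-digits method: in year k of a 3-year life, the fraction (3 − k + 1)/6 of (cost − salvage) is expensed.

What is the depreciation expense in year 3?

$5,001

Depreciable base = $39,006 − $9,000 = $30,006.
Sum of the years' digits = 3+2+1 = 6.
Year 1: $30,006 × 3/6 = $15,003. Book value $24,003.
Year 2: $30,006 × 2/6 = $10,002. Book value $14,001.
Year 3: $30,006 × 1/6 = $5,001. Book value $9,000.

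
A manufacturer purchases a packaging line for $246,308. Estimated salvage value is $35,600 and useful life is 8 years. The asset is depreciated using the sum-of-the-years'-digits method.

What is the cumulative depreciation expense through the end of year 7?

Depreciable base = $246,308 − $35,600 = $210,708.
Sum of the years' digits = 8+7+6+5+4+3+2+1 = 36.
Year 1: $210,708 × 8/36 = $46,824. Book value $199,484.
Year 2: $210,708 × 7/36 = $40,971. Book value $158,513.
Year 3: $210,708 × 6/36 = $35,118. Book value $123,395.
Year 4: $210,708 × 5/36 = $29,265. Book value $94,130.
Year 5: $210,708 × 4/36 = $23,412. Book value $70,718.
Year 6: $210,708 × 3/36 = $17,559. Book value $53,159.
Year 7: $210,708 × 2/36 = $11,706. Book value $41,453.
Accumulated through year 7 = $246,308 − $41,453 = $204,855.

$204,855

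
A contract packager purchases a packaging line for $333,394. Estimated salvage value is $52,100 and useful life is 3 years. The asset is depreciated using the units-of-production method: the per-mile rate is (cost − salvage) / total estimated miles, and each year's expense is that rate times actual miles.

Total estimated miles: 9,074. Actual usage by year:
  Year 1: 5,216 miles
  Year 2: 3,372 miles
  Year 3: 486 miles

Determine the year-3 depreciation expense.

$15,066

Depreciable base = $333,394 − $52,100 = $281,294.
Rate = $281,294 / 9,074 miles = $31 per mile.
Year 1: 5,216 × $31 = $161,696. Book value $171,698.
Year 2: 3,372 × $31 = $104,532. Book value $67,166.
Year 3: 486 × $31 = $15,066. Book value $52,100.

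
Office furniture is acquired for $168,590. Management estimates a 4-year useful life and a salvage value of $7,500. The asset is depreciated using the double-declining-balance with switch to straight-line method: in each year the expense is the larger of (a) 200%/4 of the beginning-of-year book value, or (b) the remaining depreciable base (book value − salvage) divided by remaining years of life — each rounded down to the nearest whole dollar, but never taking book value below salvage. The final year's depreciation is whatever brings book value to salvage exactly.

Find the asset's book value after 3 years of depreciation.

$21,074

Depreciable base = $168,590 − $7,500 = $161,090.
Year 1: DB = ⌊$168,590 × 200%/4⌋ = $84,295; SL = ⌊$161,090/4⌋ = $40,272 → take DB $84,295. Book value $84,295.
Year 2: DB = ⌊$84,295 × 200%/4⌋ = $42,147; SL = ⌊$76,795/3⌋ = $25,598 → take DB $42,147. Book value $42,148.
Year 3: DB = ⌊$42,148 × 200%/4⌋ = $21,074; SL = ⌊$34,648/2⌋ = $17,324 → take DB $21,074. Book value $21,074.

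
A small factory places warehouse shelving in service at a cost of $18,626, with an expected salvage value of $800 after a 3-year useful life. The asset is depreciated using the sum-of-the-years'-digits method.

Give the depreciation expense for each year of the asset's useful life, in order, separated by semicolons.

Depreciable base = $18,626 − $800 = $17,826.
Sum of the years' digits = 3+2+1 = 6.
Year 1: $17,826 × 3/6 = $8,913. Book value $9,713.
Year 2: $17,826 × 2/6 = $5,942. Book value $3,771.
Year 3: $17,826 × 1/6 = $2,971. Book value $800.

$8,913; $5,942; $2,971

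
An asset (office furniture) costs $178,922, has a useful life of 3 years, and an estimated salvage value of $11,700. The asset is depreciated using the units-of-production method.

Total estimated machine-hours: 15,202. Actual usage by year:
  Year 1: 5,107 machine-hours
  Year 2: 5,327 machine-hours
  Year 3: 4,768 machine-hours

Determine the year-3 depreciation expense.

$52,448

Depreciable base = $178,922 − $11,700 = $167,222.
Rate = $167,222 / 15,202 machine-hours = $11 per machine-hour.
Year 1: 5,107 × $11 = $56,177. Book value $122,745.
Year 2: 5,327 × $11 = $58,597. Book value $64,148.
Year 3: 4,768 × $11 = $52,448. Book value $11,700.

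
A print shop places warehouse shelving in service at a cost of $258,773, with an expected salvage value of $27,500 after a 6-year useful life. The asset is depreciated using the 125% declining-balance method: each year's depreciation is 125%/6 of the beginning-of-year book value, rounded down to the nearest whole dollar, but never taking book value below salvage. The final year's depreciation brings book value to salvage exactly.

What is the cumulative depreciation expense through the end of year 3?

$130,378

Depreciable base = $258,773 − $27,500 = $231,273.
Year 1: ⌊$258,773 × 125%/6⌋ = $53,911. Book value $204,862.
Year 2: ⌊$204,862 × 125%/6⌋ = $42,679. Book value $162,183.
Year 3: ⌊$162,183 × 125%/6⌋ = $33,788. Book value $128,395.
Accumulated through year 3 = $258,773 − $128,395 = $130,378.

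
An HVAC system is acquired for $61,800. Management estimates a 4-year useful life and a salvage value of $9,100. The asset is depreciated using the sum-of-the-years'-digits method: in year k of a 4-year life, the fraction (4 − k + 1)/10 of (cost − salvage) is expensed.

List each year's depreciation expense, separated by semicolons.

Depreciable base = $61,800 − $9,100 = $52,700.
Sum of the years' digits = 4+3+2+1 = 10.
Year 1: $52,700 × 4/10 = $21,080. Book value $40,720.
Year 2: $52,700 × 3/10 = $15,810. Book value $24,910.
Year 3: $52,700 × 2/10 = $10,540. Book value $14,370.
Year 4: $52,700 × 1/10 = $5,270. Book value $9,100.

$21,080; $15,810; $10,540; $5,270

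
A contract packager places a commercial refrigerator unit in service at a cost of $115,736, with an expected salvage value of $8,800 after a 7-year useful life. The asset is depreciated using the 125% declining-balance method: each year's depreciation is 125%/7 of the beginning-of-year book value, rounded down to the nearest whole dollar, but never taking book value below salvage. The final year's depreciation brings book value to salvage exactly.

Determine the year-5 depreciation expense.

$9,409

Depreciable base = $115,736 − $8,800 = $106,936.
Year 1: ⌊$115,736 × 125%/7⌋ = $20,667. Book value $95,069.
Year 2: ⌊$95,069 × 125%/7⌋ = $16,976. Book value $78,093.
Year 3: ⌊$78,093 × 125%/7⌋ = $13,945. Book value $64,148.
Year 4: ⌊$64,148 × 125%/7⌋ = $11,455. Book value $52,693.
Year 5: ⌊$52,693 × 125%/7⌋ = $9,409. Book value $43,284.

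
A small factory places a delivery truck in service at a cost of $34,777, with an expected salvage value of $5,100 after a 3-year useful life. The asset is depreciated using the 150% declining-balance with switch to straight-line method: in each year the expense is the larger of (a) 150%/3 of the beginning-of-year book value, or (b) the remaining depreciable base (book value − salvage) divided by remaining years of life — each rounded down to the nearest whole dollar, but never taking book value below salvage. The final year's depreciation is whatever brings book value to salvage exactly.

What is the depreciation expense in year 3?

Depreciable base = $34,777 − $5,100 = $29,677.
Year 1: DB = ⌊$34,777 × 150%/3⌋ = $17,388; SL = ⌊$29,677/3⌋ = $9,892 → take DB $17,388. Book value $17,389.
Year 2: DB = ⌊$17,389 × 150%/3⌋ = $8,694; SL = ⌊$12,289/2⌋ = $6,144 → take DB $8,694. Book value $8,695.
Year 3 (final): $8,695 − $5,100 = $3,595. Book value $5,100.

$3,595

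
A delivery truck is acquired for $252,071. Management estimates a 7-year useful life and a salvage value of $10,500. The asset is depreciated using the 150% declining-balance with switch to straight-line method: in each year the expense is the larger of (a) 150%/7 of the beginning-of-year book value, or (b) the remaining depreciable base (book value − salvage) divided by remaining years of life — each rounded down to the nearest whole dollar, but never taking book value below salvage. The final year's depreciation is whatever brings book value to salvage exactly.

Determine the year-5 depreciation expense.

Depreciable base = $252,071 − $10,500 = $241,571.
Year 1: DB = ⌊$252,071 × 150%/7⌋ = $54,015; SL = ⌊$241,571/7⌋ = $34,510 → take DB $54,015. Book value $198,056.
Year 2: DB = ⌊$198,056 × 150%/7⌋ = $42,440; SL = ⌊$187,556/6⌋ = $31,259 → take DB $42,440. Book value $155,616.
Year 3: DB = ⌊$155,616 × 150%/7⌋ = $33,346; SL = ⌊$145,116/5⌋ = $29,023 → take DB $33,346. Book value $122,270.
Year 4: DB = ⌊$122,270 × 150%/7⌋ = $26,200; SL = ⌊$111,770/4⌋ = $27,942 → take SL $27,942. Book value $94,328.
Year 5: DB = ⌊$94,328 × 150%/7⌋ = $20,213; SL = ⌊$83,828/3⌋ = $27,942 → take SL $27,942. Book value $66,386.

$27,942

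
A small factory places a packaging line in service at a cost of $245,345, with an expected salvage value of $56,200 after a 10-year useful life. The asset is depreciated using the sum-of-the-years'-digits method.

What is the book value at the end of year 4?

$128,419

Depreciable base = $245,345 − $56,200 = $189,145.
Sum of the years' digits = 10+9+8+7+6+5+4+3+2+1 = 55.
Year 1: $189,145 × 10/55 = $34,390. Book value $210,955.
Year 2: $189,145 × 9/55 = $30,951. Book value $180,004.
Year 3: $189,145 × 8/55 = $27,512. Book value $152,492.
Year 4: $189,145 × 7/55 = $24,073. Book value $128,419.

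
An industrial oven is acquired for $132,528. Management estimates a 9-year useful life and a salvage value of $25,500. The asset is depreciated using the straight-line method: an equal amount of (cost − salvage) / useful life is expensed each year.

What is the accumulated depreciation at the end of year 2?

$23,784

Depreciable base = $132,528 − $25,500 = $107,028.
Annual expense = $107,028 / 9 = $11,892.
End of year 1: book value $120,636.
End of year 2: book value $108,744.
Accumulated through year 2 = $132,528 − $108,744 = $23,784.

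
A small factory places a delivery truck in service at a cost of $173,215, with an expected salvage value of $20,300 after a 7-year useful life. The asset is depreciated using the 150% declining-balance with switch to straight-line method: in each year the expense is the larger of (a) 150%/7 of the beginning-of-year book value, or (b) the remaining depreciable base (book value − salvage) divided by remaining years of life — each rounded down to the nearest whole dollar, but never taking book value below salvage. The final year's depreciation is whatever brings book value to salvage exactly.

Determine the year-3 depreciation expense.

Depreciable base = $173,215 − $20,300 = $152,915.
Year 1: DB = ⌊$173,215 × 150%/7⌋ = $37,117; SL = ⌊$152,915/7⌋ = $21,845 → take DB $37,117. Book value $136,098.
Year 2: DB = ⌊$136,098 × 150%/7⌋ = $29,163; SL = ⌊$115,798/6⌋ = $19,299 → take DB $29,163. Book value $106,935.
Year 3: DB = ⌊$106,935 × 150%/7⌋ = $22,914; SL = ⌊$86,635/5⌋ = $17,327 → take DB $22,914. Book value $84,021.

$22,914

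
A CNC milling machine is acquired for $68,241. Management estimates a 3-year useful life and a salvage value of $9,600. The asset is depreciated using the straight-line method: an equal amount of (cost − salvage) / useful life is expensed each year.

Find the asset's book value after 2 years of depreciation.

$29,147

Depreciable base = $68,241 − $9,600 = $58,641.
Annual expense = $58,641 / 3 = $19,547.
End of year 1: book value $48,694.
End of year 2: book value $29,147.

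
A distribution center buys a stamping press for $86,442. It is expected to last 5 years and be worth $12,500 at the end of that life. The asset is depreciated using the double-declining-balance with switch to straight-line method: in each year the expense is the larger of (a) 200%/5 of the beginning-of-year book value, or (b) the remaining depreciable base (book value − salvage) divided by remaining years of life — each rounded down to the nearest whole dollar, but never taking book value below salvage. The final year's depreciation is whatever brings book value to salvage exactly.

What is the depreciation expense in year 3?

Depreciable base = $86,442 − $12,500 = $73,942.
Year 1: DB = ⌊$86,442 × 200%/5⌋ = $34,576; SL = ⌊$73,942/5⌋ = $14,788 → take DB $34,576. Book value $51,866.
Year 2: DB = ⌊$51,866 × 200%/5⌋ = $20,746; SL = ⌊$39,366/4⌋ = $9,841 → take DB $20,746. Book value $31,120.
Year 3: DB = ⌊$31,120 × 200%/5⌋ = $12,448; SL = ⌊$18,620/3⌋ = $6,206 → take DB $12,448. Book value $18,672.

$12,448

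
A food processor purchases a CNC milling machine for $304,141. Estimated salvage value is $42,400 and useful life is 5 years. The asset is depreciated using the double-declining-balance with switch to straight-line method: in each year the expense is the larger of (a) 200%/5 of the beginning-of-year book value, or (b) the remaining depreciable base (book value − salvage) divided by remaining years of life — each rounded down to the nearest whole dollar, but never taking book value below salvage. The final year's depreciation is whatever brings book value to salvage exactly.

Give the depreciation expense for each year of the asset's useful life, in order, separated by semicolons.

Depreciable base = $304,141 − $42,400 = $261,741.
Year 1: DB = ⌊$304,141 × 200%/5⌋ = $121,656; SL = ⌊$261,741/5⌋ = $52,348 → take DB $121,656. Book value $182,485.
Year 2: DB = ⌊$182,485 × 200%/5⌋ = $72,994; SL = ⌊$140,085/4⌋ = $35,021 → take DB $72,994. Book value $109,491.
Year 3: DB = ⌊$109,491 × 200%/5⌋ = $43,796; SL = ⌊$67,091/3⌋ = $22,363 → take DB $43,796. Book value $65,695.
Year 4: DB = ⌊$65,695 × 200%/5⌋ = $26,278; SL = ⌊$23,295/2⌋ = $11,647 → take DB $26,278, capped at $23,295. Book value $42,400.
Year 5 (final): $42,400 − $42,400 = $0. Book value $42,400.

$121,656; $72,994; $43,796; $23,295; $0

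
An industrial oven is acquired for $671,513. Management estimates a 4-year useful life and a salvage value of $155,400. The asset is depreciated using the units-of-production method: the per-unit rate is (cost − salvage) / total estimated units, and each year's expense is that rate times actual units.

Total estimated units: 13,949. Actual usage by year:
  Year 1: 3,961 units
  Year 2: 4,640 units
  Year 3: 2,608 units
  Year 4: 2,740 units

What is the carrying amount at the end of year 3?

Depreciable base = $671,513 − $155,400 = $516,113.
Rate = $516,113 / 13,949 units = $37 per unit.
Year 1: 3,961 × $37 = $146,557. Book value $524,956.
Year 2: 4,640 × $37 = $171,680. Book value $353,276.
Year 3: 2,608 × $37 = $96,496. Book value $256,780.

$256,780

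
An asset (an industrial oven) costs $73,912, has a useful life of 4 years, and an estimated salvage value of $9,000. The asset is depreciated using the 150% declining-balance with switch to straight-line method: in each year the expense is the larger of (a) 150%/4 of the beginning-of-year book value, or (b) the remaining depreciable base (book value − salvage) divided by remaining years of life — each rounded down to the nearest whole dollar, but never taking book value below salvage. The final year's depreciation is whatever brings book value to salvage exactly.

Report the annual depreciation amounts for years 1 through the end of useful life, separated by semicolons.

$27,717; $17,323; $10,827; $9,045

Depreciable base = $73,912 − $9,000 = $64,912.
Year 1: DB = ⌊$73,912 × 150%/4⌋ = $27,717; SL = ⌊$64,912/4⌋ = $16,228 → take DB $27,717. Book value $46,195.
Year 2: DB = ⌊$46,195 × 150%/4⌋ = $17,323; SL = ⌊$37,195/3⌋ = $12,398 → take DB $17,323. Book value $28,872.
Year 3: DB = ⌊$28,872 × 150%/4⌋ = $10,827; SL = ⌊$19,872/2⌋ = $9,936 → take DB $10,827. Book value $18,045.
Year 4 (final): $18,045 − $9,000 = $9,045. Book value $9,000.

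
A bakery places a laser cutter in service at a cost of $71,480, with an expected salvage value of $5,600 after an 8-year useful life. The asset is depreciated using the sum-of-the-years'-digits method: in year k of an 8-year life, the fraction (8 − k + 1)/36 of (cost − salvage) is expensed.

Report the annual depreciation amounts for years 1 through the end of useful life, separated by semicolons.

Depreciable base = $71,480 − $5,600 = $65,880.
Sum of the years' digits = 8+7+6+5+4+3+2+1 = 36.
Year 1: $65,880 × 8/36 = $14,640. Book value $56,840.
Year 2: $65,880 × 7/36 = $12,810. Book value $44,030.
Year 3: $65,880 × 6/36 = $10,980. Book value $33,050.
Year 4: $65,880 × 5/36 = $9,150. Book value $23,900.
Year 5: $65,880 × 4/36 = $7,320. Book value $16,580.
Year 6: $65,880 × 3/36 = $5,490. Book value $11,090.
Year 7: $65,880 × 2/36 = $3,660. Book value $7,430.
Year 8: $65,880 × 1/36 = $1,830. Book value $5,600.

$14,640; $12,810; $10,980; $9,150; $7,320; $5,490; $3,660; $1,830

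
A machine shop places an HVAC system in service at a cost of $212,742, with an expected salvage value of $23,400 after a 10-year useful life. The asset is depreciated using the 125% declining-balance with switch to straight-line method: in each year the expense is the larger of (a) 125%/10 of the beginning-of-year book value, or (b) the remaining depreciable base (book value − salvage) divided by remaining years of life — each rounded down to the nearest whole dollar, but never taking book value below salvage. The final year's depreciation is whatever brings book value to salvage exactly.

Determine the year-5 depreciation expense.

$16,884

Depreciable base = $212,742 − $23,400 = $189,342.
Year 1: DB = ⌊$212,742 × 125%/10⌋ = $26,592; SL = ⌊$189,342/10⌋ = $18,934 → take DB $26,592. Book value $186,150.
Year 2: DB = ⌊$186,150 × 125%/10⌋ = $23,268; SL = ⌊$162,750/9⌋ = $18,083 → take DB $23,268. Book value $162,882.
Year 3: DB = ⌊$162,882 × 125%/10⌋ = $20,360; SL = ⌊$139,482/8⌋ = $17,435 → take DB $20,360. Book value $142,522.
Year 4: DB = ⌊$142,522 × 125%/10⌋ = $17,815; SL = ⌊$119,122/7⌋ = $17,017 → take DB $17,815. Book value $124,707.
Year 5: DB = ⌊$124,707 × 125%/10⌋ = $15,588; SL = ⌊$101,307/6⌋ = $16,884 → take SL $16,884. Book value $107,823.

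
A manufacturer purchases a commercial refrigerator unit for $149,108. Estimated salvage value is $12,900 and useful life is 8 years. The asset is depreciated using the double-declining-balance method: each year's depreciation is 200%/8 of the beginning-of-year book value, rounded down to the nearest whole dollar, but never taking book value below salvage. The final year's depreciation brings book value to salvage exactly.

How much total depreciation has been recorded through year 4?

Depreciable base = $149,108 − $12,900 = $136,208.
Year 1: ⌊$149,108 × 200%/8⌋ = $37,277. Book value $111,831.
Year 2: ⌊$111,831 × 200%/8⌋ = $27,957. Book value $83,874.
Year 3: ⌊$83,874 × 200%/8⌋ = $20,968. Book value $62,906.
Year 4: ⌊$62,906 × 200%/8⌋ = $15,726. Book value $47,180.
Accumulated through year 4 = $149,108 − $47,180 = $101,928.

$101,928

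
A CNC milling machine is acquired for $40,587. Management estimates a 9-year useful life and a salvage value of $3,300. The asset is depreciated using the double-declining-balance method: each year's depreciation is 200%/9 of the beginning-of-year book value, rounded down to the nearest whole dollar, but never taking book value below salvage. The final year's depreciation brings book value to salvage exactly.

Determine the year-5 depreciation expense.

$3,300

Depreciable base = $40,587 − $3,300 = $37,287.
Year 1: ⌊$40,587 × 200%/9⌋ = $9,019. Book value $31,568.
Year 2: ⌊$31,568 × 200%/9⌋ = $7,015. Book value $24,553.
Year 3: ⌊$24,553 × 200%/9⌋ = $5,456. Book value $19,097.
Year 4: ⌊$19,097 × 200%/9⌋ = $4,243. Book value $14,854.
Year 5: ⌊$14,854 × 200%/9⌋ = $3,300. Book value $11,554.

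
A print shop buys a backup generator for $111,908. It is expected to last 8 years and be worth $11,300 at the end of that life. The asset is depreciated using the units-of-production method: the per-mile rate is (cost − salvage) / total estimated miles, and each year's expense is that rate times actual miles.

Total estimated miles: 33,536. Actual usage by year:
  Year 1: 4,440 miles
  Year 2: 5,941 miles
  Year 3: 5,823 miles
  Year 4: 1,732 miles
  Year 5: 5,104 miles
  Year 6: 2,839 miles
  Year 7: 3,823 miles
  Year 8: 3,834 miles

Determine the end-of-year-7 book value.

Depreciable base = $111,908 − $11,300 = $100,608.
Rate = $100,608 / 33,536 miles = $3 per mile.
Year 1: 4,440 × $3 = $13,320. Book value $98,588.
Year 2: 5,941 × $3 = $17,823. Book value $80,765.
Year 3: 5,823 × $3 = $17,469. Book value $63,296.
Year 4: 1,732 × $3 = $5,196. Book value $58,100.
Year 5: 5,104 × $3 = $15,312. Book value $42,788.
Year 6: 2,839 × $3 = $8,517. Book value $34,271.
Year 7: 3,823 × $3 = $11,469. Book value $22,802.

$22,802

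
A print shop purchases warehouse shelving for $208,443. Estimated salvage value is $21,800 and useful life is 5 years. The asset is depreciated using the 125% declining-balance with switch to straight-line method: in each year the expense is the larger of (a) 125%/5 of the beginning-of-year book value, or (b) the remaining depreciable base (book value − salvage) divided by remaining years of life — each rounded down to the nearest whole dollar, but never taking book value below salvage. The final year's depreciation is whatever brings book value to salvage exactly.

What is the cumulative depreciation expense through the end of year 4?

$154,826

Depreciable base = $208,443 − $21,800 = $186,643.
Year 1: DB = ⌊$208,443 × 125%/5⌋ = $52,110; SL = ⌊$186,643/5⌋ = $37,328 → take DB $52,110. Book value $156,333.
Year 2: DB = ⌊$156,333 × 125%/5⌋ = $39,083; SL = ⌊$134,533/4⌋ = $33,633 → take DB $39,083. Book value $117,250.
Year 3: DB = ⌊$117,250 × 125%/5⌋ = $29,312; SL = ⌊$95,450/3⌋ = $31,816 → take SL $31,816. Book value $85,434.
Year 4: DB = ⌊$85,434 × 125%/5⌋ = $21,358; SL = ⌊$63,634/2⌋ = $31,817 → take SL $31,817. Book value $53,617.
Accumulated through year 4 = $208,443 − $53,617 = $154,826.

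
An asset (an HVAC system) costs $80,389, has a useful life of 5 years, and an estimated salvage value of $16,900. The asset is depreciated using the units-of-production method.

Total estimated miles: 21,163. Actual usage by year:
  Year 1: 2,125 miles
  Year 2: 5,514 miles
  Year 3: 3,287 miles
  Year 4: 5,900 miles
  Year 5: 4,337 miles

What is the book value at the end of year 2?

Depreciable base = $80,389 − $16,900 = $63,489.
Rate = $63,489 / 21,163 miles = $3 per mile.
Year 1: 2,125 × $3 = $6,375. Book value $74,014.
Year 2: 5,514 × $3 = $16,542. Book value $57,472.

$57,472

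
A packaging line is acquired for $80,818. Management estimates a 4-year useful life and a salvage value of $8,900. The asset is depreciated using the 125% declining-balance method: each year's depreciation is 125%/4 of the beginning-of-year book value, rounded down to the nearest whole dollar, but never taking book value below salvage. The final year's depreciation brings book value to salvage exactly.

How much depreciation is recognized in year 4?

Depreciable base = $80,818 − $8,900 = $71,918.
Year 1: ⌊$80,818 × 125%/4⌋ = $25,255. Book value $55,563.
Year 2: ⌊$55,563 × 125%/4⌋ = $17,363. Book value $38,200.
Year 3: ⌊$38,200 × 125%/4⌋ = $11,937. Book value $26,263.
Year 4 (final): $26,263 − $8,900 = $17,363. Book value $8,900.

$17,363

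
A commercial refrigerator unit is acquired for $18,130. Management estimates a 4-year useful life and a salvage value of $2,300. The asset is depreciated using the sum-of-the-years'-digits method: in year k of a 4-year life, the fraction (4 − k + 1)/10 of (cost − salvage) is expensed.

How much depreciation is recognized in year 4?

$1,583

Depreciable base = $18,130 − $2,300 = $15,830.
Sum of the years' digits = 4+3+2+1 = 10.
Year 1: $15,830 × 4/10 = $6,332. Book value $11,798.
Year 2: $15,830 × 3/10 = $4,749. Book value $7,049.
Year 3: $15,830 × 2/10 = $3,166. Book value $3,883.
Year 4: $15,830 × 1/10 = $1,583. Book value $2,300.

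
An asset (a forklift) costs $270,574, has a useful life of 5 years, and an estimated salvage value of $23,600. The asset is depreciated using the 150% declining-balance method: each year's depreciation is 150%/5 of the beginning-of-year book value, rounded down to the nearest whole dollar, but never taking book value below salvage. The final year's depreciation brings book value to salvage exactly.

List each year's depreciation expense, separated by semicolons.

Depreciable base = $270,574 − $23,600 = $246,974.
Year 1: ⌊$270,574 × 150%/5⌋ = $81,172. Book value $189,402.
Year 2: ⌊$189,402 × 150%/5⌋ = $56,820. Book value $132,582.
Year 3: ⌊$132,582 × 150%/5⌋ = $39,774. Book value $92,808.
Year 4: ⌊$92,808 × 150%/5⌋ = $27,842. Book value $64,966.
Year 5 (final): $64,966 − $23,600 = $41,366. Book value $23,600.

$81,172; $56,820; $39,774; $27,842; $41,366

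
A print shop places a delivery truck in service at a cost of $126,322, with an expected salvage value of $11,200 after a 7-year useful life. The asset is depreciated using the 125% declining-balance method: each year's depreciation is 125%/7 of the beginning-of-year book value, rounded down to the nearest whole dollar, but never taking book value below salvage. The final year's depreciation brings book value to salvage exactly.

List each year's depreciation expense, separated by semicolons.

Depreciable base = $126,322 − $11,200 = $115,122.
Year 1: ⌊$126,322 × 125%/7⌋ = $22,557. Book value $103,765.
Year 2: ⌊$103,765 × 125%/7⌋ = $18,529. Book value $85,236.
Year 3: ⌊$85,236 × 125%/7⌋ = $15,220. Book value $70,016.
Year 4: ⌊$70,016 × 125%/7⌋ = $12,502. Book value $57,514.
Year 5: ⌊$57,514 × 125%/7⌋ = $10,270. Book value $47,244.
Year 6: ⌊$47,244 × 125%/7⌋ = $8,436. Book value $38,808.
Year 7 (final): $38,808 − $11,200 = $27,608. Book value $11,200.

$22,557; $18,529; $15,220; $12,502; $10,270; $8,436; $27,608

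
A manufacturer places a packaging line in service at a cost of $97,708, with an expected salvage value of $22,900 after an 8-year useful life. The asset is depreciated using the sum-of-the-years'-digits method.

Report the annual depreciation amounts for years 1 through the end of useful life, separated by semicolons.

$16,624; $14,546; $12,468; $10,390; $8,312; $6,234; $4,156; $2,078

Depreciable base = $97,708 − $22,900 = $74,808.
Sum of the years' digits = 8+7+6+5+4+3+2+1 = 36.
Year 1: $74,808 × 8/36 = $16,624. Book value $81,084.
Year 2: $74,808 × 7/36 = $14,546. Book value $66,538.
Year 3: $74,808 × 6/36 = $12,468. Book value $54,070.
Year 4: $74,808 × 5/36 = $10,390. Book value $43,680.
Year 5: $74,808 × 4/36 = $8,312. Book value $35,368.
Year 6: $74,808 × 3/36 = $6,234. Book value $29,134.
Year 7: $74,808 × 2/36 = $4,156. Book value $24,978.
Year 8: $74,808 × 1/36 = $2,078. Book value $22,900.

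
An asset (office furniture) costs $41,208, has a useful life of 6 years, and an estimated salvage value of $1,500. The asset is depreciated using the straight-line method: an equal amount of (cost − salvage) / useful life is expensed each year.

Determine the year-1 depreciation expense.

Depreciable base = $41,208 − $1,500 = $39,708.
Annual expense = $39,708 / 6 = $6,618.

$6,618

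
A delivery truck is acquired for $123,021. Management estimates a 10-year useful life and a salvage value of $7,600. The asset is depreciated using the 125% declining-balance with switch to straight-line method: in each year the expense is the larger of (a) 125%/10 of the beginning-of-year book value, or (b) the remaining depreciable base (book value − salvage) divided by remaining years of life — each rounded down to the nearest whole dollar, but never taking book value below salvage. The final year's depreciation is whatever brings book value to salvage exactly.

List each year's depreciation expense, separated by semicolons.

$15,377; $13,455; $11,773; $10,688; $10,688; $10,688; $10,688; $10,688; $10,688; $10,688

Depreciable base = $123,021 − $7,600 = $115,421.
Year 1: DB = ⌊$123,021 × 125%/10⌋ = $15,377; SL = ⌊$115,421/10⌋ = $11,542 → take DB $15,377. Book value $107,644.
Year 2: DB = ⌊$107,644 × 125%/10⌋ = $13,455; SL = ⌊$100,044/9⌋ = $11,116 → take DB $13,455. Book value $94,189.
Year 3: DB = ⌊$94,189 × 125%/10⌋ = $11,773; SL = ⌊$86,589/8⌋ = $10,823 → take DB $11,773. Book value $82,416.
Year 4: DB = ⌊$82,416 × 125%/10⌋ = $10,302; SL = ⌊$74,816/7⌋ = $10,688 → take SL $10,688. Book value $71,728.
Year 5: DB = ⌊$71,728 × 125%/10⌋ = $8,966; SL = ⌊$64,128/6⌋ = $10,688 → take SL $10,688. Book value $61,040.
Year 6: DB = ⌊$61,040 × 125%/10⌋ = $7,630; SL = ⌊$53,440/5⌋ = $10,688 → take SL $10,688. Book value $50,352.
Year 7: DB = ⌊$50,352 × 125%/10⌋ = $6,294; SL = ⌊$42,752/4⌋ = $10,688 → take SL $10,688. Book value $39,664.
Year 8: DB = ⌊$39,664 × 125%/10⌋ = $4,958; SL = ⌊$32,064/3⌋ = $10,688 → take SL $10,688. Book value $28,976.
Year 9: DB = ⌊$28,976 × 125%/10⌋ = $3,622; SL = ⌊$21,376/2⌋ = $10,688 → take SL $10,688. Book value $18,288.
Year 10 (final): $18,288 − $7,600 = $10,688. Book value $7,600.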